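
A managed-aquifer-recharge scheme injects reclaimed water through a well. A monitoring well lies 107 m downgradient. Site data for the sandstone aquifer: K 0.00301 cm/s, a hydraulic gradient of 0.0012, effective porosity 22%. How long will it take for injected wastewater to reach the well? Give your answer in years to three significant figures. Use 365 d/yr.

K = 0.00301 cm/s × 864 = 2.601 m/d
q = Ki = 2.601 × 0.0012 = 0.003121 m/d
v = Ki/n = 2.601·0.0012/0.22 = 0.01419 m/d
t = L / v = 107 / 0.01419 = 7543 d
   = 7543 / 365 = 20.7 yr

20.7 years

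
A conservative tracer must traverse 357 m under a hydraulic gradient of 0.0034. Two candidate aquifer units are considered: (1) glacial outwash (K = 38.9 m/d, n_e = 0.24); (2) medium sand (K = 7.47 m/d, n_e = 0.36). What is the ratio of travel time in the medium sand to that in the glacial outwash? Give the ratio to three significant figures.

7.81

Unit 1 (glacial outwash): v = 38.9×0.0034/0.24 = 0.5511 m/d, t = 357/0.5511 = 647.8 d
Unit 2 (medium sand): v = 7.47×0.0034/0.36 = 0.07055 m/d, t = 357/0.07055 = 5060 d
t(medium sand) / t(glacial outwash) = 5060/647.8 = 7.81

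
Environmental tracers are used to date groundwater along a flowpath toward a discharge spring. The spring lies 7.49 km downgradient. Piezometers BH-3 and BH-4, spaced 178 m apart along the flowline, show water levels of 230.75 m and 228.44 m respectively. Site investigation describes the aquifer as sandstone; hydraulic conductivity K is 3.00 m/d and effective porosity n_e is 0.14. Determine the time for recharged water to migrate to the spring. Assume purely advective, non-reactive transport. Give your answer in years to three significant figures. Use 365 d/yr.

73.8 years

Hydraulic gradient i = (230.75 − 228.44) / 178 = 2.31 / 178 = 0.01298
Specific discharge q = 3.00 × 0.01298 = 0.03893 m/d
v_s = q/n_e = 0.03893/0.14 = 0.2781 m/d
L = 7.49 km = 7490 m
t = L / v = 7490 / 0.2781 = 26930 d
   = 26930 / 365 = 73.8 yr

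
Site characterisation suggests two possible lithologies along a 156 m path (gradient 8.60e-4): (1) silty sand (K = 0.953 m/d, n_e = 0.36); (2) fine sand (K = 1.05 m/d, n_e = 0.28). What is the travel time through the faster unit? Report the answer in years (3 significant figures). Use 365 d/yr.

133 years

Unit 1 (silty sand): v = 0.953×8.6e-4/0.36 = 0.002277 m/d, t = 156/0.002277 = 68520 d
Unit 2 (fine sand): v = 1.05×8.6e-4/0.28 = 0.003225 m/d, t = 156/0.003225 = 48370 d
Faster: 48370 d / 365 = 133 yr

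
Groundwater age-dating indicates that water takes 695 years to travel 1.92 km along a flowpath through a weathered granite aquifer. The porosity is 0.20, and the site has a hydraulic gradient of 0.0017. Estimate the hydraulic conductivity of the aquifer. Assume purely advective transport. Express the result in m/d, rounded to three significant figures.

0.890 m/d

t = 695 years = 253700 d
L = 1.92 km = 1920 m
v = L / t = 1920 / 253700 = 0.007569 m/d
K = v · n / i = 0.007569 × 0.20 / 0.0017 = 0.890 m/d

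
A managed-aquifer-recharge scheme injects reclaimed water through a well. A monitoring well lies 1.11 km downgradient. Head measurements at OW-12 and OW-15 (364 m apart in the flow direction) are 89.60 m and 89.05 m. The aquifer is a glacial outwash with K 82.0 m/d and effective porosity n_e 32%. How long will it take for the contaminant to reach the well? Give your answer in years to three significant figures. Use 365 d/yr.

Hydraulic gradient i = (89.60 − 89.05) / 364 = 0.55 / 364 = 0.001511
Darcy flux q = K·i = 82.0 × 0.001511 = 0.1239 m/d
v = Ki/n = 82.0·0.001511/0.32 = 0.3872 m/d
L = 1.11 km = 1110 m
t = L / v = 1110 / 0.3872 = 2867 d
   = 2867 / 365 = 7.85 yr

7.85 years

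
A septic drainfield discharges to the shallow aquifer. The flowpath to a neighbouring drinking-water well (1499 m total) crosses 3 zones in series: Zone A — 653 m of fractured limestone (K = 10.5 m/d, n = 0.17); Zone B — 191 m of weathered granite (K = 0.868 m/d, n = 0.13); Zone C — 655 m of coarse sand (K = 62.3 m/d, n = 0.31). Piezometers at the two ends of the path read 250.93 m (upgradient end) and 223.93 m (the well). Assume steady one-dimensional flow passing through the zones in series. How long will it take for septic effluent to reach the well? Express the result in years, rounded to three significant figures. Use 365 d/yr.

Total head drop ΔH = 250.93 − 223.93 = 27.00 m
Continuity: the same q passes through each zone, so ΔH = q·Σ(L_j/K_j) — the zones act as resistances in series.
Σ(L/K) = 653/10.5 + 191/0.868 + 655/62.3 = 62.19 + 220.0 + 10.51 = 292.8 d
q = ΔH / Σ(L/K) = 27.00 / 292.8 = 0.09223 m/d (same in every zone)
Zone A: v = q/n = 0.09223/0.17 = 0.5425 m/d → t_A = 653/0.5425 = 1204 d
Zone B: v = q/n = 0.09223/0.13 = 0.7095 m/d → t_B = 191/0.7095 = 269.2 d
Zone C: v = q/n = 0.09223/0.31 = 0.2975 m/d → t_C = 655/0.2975 = 2202 d
Total t = 1204 + 269.2 + 2202 = 3674 d
   = 3674 / 365 = 10.1 yr

10.1 years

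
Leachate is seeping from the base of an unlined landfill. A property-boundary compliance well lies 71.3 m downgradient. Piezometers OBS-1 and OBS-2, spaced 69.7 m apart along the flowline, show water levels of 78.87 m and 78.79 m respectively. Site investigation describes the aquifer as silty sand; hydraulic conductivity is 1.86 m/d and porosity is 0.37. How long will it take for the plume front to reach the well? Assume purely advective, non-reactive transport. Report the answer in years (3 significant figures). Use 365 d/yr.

33.9 years

Hydraulic gradient i = (78.87 − 78.79) / 69.7 = 0.08 / 69.7 = 0.001148
q = Ki = 1.86 × 0.001148 = 0.002135 m/d
v = Ki/n = 1.86·0.001148/0.37 = 0.005770 m/d
t = L / v = 71.3 / 0.005770 = 12360 d
   = 12360 / 365 = 33.9 yr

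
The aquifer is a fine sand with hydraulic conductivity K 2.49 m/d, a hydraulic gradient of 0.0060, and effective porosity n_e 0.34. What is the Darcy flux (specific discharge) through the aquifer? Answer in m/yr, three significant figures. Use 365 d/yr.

5.45 m/yr

Specific discharge q = 2.49 × 0.0060 = 0.01494 m/d
   = 0.01494 × 365 = 5.45 m/yr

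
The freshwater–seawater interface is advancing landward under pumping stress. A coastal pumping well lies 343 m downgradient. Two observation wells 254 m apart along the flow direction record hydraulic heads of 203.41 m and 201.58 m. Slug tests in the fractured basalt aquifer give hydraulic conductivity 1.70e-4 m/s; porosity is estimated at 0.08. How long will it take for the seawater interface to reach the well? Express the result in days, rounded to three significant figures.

259 days

Hydraulic gradient i = (203.41 − 201.58) / 254 = 1.83 / 254 = 0.007205
K = 1.70e-4 m/s × 86400 s/d = 14.69 m/d
Specific discharge q = 14.69 × 0.007205 = 0.1058 m/d
Seepage velocity v = q / n = 0.1058 / 0.08 = 1.323 m/d
t = L / v = 343 / 1.323 = 259.3 d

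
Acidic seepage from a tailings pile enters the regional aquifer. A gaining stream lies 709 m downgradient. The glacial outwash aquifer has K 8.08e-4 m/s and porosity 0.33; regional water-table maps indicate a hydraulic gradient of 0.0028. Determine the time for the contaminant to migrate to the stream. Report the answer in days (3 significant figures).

1200 days

K = 8.08e-4 m/s × 86400 s/d = 69.81 m/d
Specific discharge q = 69.81 × 0.0028 = 0.1955 m/d
v_s = q/n_e = 0.1955/0.33 = 0.5923 m/d
t = L / v = 709 / 0.5923 = 1197 d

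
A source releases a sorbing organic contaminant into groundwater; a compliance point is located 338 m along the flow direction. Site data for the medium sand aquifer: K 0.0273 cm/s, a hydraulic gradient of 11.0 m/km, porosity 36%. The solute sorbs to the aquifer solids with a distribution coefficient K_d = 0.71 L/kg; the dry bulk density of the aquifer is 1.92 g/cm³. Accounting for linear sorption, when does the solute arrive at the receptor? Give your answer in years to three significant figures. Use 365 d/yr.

6.15 years

K = 0.0273 cm/s × 864 = 23.59 m/d
Darcy flux q = K·i = 23.59 × 0.011 = 0.2595 m/d
v_s = q/n_e = 0.2595/0.36 = 0.7207 m/d
Retardation R = 1 + ρ_b·K_d/n = 1 + 1.92×0.71/0.36 = 4.787
Contaminant velocity v_c = v/R = 0.7207/4.787 = 0.1506 m/d
t = L/v_c = 338/0.1506 = 2245 d
   = 2245/365 = 6.15 yr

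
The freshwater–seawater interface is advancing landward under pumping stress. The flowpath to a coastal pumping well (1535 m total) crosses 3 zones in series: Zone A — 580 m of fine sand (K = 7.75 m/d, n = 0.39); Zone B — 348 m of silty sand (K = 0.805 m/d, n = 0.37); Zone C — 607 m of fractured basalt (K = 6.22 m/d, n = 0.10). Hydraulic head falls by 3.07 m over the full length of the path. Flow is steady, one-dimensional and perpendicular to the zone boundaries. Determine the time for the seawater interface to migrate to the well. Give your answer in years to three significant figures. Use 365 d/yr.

Steady 1-D flow in series ⇒ the Darcy flux q is identical in every zone and the zone head losses add (resistances L/K in series).
Σ(L/K) = 580/7.75 + 348/0.805 + 607/6.22 = 74.84 + 432.3 + 97.59 = 604.7 d
q = ΔH / Σ(L/K) = 3.07 / 604.7 = 0.005077 m/d (same in every zone)
Zone A: v = q/n = 0.005077/0.39 = 0.01302 m/d → t_A = 580/0.01302 = 44560 d
Zone B: v = q/n = 0.005077/0.37 = 0.01372 m/d → t_B = 348/0.01372 = 25360 d
Zone C: v = q/n = 0.005077/0.10 = 0.05077 m/d → t_C = 607/0.05077 = 11960 d
Total t = 44560 + 25360 + 11960 = 81880 d
   = 81880 / 365 = 224 yr

224 years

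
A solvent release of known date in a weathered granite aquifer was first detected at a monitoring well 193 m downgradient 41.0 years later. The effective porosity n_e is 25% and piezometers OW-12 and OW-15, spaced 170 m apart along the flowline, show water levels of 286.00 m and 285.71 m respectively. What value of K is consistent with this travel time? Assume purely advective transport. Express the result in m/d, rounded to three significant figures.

Hydraulic gradient i = (286.00 − 285.71) / 170 = 0.29 / 170 = 0.001706
t = 41.0 years = 14970 d
v = L / t = 193 / 14970 = 0.01290 m/d
K = v · n / i = 0.01290 × 0.25 / 0.001706 = 1.89 m/d

1.89 m/d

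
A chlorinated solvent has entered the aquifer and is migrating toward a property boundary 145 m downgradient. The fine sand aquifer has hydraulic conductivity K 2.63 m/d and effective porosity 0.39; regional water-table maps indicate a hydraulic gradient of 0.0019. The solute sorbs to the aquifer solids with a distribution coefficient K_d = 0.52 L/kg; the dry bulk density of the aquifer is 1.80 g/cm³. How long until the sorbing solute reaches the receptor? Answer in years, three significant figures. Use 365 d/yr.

105 years

Darcy flux q = K·i = 2.63 × 0.0019 = 0.004997 m/d
v_s = q/n_e = 0.004997/0.39 = 0.01281 m/d
Retardation R = 1 + ρ_b·K_d/n = 1 + 1.80×0.52/0.39 = 3.400
Contaminant velocity v_c = v/R = 0.01281/3.400 = 0.003768 m/d
t = L/v_c = 145/0.003768 = 38480 d
   = 38480/365 = 105 yr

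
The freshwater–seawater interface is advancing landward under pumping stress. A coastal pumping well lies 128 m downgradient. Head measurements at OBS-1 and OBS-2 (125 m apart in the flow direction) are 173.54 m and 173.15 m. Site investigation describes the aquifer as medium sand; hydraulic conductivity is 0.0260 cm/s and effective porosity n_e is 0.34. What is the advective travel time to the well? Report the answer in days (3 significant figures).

Hydraulic gradient i = (173.54 − 173.15) / 125 = 0.39 / 125 = 0.003120
K = 0.0260 cm/s × 864 = 22.46 m/d
q = Ki = 22.46 × 0.003120 = 0.07009 m/d
v_s = q/n_e = 0.07009/0.34 = 0.2061 m/d
t = L / v = 128 / 0.2061 = 620.9 d

621 days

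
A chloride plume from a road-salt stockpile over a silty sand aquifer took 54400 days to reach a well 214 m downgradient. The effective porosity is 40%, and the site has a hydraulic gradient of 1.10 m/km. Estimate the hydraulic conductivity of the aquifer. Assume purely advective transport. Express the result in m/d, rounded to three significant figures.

v = L / t = 214 / 54400 = 0.003934 m/d
K = v · n / i = 0.003934 × 0.40 / 0.0011 = 1.43 m/d

1.43 m/d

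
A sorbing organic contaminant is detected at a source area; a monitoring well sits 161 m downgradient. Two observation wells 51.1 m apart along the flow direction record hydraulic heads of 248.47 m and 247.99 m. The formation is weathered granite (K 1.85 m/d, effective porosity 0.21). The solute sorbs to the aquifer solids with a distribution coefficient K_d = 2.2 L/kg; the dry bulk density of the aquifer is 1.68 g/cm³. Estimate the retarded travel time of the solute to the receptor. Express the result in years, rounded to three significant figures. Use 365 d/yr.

99.1 years

Hydraulic gradient i = (248.47 − 247.99) / 51.1 = 0.48 / 51.1 = 0.009393
q = Ki = 1.85 × 0.009393 = 0.01738 m/d
v = Ki/n = 1.85·0.009393/0.21 = 0.08275 m/d
Retardation R = 1 + ρ_b·K_d/n = 1 + 1.68×2.2/0.21 = 18.60
Contaminant velocity v_c = v/R = 0.08275/18.60 = 0.004449 m/d
t = L/v_c = 161/0.004449 = 36190 d
   = 36190/365 = 99.1 yr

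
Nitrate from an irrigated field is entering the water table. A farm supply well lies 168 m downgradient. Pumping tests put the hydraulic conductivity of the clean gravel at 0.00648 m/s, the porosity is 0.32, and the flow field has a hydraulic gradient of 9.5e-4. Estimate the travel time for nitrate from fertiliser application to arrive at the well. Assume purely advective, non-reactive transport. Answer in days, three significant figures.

101 days

K = 0.00648 m/s × 86400 s/d = 559.9 m/d
q = Ki = 559.9 × 9.5e-4 = 0.5319 m/d
Average linear velocity = 0.5319 / 0.32 = 1.662 m/d
t = L / v = 168 / 1.662 = 101.1 d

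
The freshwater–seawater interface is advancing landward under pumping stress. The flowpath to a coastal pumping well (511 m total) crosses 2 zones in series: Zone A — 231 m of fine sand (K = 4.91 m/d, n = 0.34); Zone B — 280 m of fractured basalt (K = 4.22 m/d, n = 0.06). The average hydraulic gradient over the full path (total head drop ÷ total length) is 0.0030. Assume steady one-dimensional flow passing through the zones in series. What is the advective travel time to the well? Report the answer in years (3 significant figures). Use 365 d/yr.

19.3 years

For zones in series the flux q is common to all zones; the equivalent conductivity is the harmonic (thickness-weighted) mean, K_eq = L_total / Σ(L_j/K_j).
Σ(L/K) = 231/4.91 + 280/4.22 = 47.05 + 66.35 = 113.4 d
K_eq = L_total / Σ(L/K) = 511 / 113.4 = 4.506 m/d
q = K_eq · i = 4.506 × 0.0030 = 0.01352 m/d (same in every zone)
Zone A: v = q/n = 0.01352/0.34 = 0.03976 m/d → t_A = 231/0.03976 = 5810 d
Zone B: v = q/n = 0.01352/0.06 = 0.2253 m/d → t_B = 280/0.2253 = 1243 d
Total t = 5810 + 1243 = 7052 d
   = 7052 / 365 = 19.3 yr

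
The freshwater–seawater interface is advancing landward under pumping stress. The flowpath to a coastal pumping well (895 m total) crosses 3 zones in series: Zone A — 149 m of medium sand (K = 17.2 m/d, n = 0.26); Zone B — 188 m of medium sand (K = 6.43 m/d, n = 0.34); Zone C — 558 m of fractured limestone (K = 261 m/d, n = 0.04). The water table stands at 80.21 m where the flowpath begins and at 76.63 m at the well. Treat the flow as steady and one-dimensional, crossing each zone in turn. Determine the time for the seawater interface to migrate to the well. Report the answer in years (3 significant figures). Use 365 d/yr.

Total head drop ΔH = 80.21 − 76.63 = 3.58 m
Steady 1-D flow in series ⇒ the Darcy flux q is identical in every zone and the zone head losses add (resistances L/K in series).
Σ(L/K) = 149/17.2 + 188/6.43 + 558/261 = 8.663 + 29.24 + 2.138 = 40.04 d
q = ΔH / Σ(L/K) = 3.58 / 40.04 = 0.08941 m/d (same in every zone)
Zone A: v = q/n = 0.08941/0.26 = 0.3439 m/d → t_A = 149/0.3439 = 433.3 d
Zone B: v = q/n = 0.08941/0.34 = 0.2630 m/d → t_B = 188/0.2630 = 714.9 d
Zone C: v = q/n = 0.08941/0.04 = 2.235 m/d → t_C = 558/2.235 = 249.6 d
Total t = 433.3 + 714.9 + 249.6 = 1398 d
   = 1398 / 365 = 3.83 yr

3.83 years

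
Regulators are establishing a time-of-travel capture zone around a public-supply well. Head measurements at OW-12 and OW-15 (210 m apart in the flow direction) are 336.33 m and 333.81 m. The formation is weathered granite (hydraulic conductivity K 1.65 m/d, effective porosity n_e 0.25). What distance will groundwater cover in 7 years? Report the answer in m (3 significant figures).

202 m

Hydraulic gradient i = (336.33 − 333.81) / 210 = 2.52 / 210 = 0.01200
q = Ki = 1.65 × 0.01200 = 0.01980 m/d
v_s = q/n_e = 0.01980/0.25 = 0.07920 m/d
T = 7 yr × 365 = 2555 d
L = v × T = 0.07920 × 2555 = 202.4 m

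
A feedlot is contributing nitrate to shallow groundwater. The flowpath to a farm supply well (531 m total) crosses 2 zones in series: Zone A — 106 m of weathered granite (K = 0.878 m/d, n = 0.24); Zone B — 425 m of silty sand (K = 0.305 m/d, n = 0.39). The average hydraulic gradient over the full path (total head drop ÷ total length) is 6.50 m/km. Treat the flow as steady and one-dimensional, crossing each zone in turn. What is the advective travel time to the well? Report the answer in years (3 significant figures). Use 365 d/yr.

Continuity: the same q passes through each zone, so ΔH = q·Σ(L_j/K_j) — the zones act as resistances in series.
Σ(L/K) = 106/0.878 + 425/0.305 = 120.7 + 1393 = 1514 d
K_eq = L_total / Σ(L/K) = 531 / 1514 = 0.3507 m/d
q = K_eq · i = 0.3507 × 0.0065 = 0.002279 m/d (same in every zone)
Zone A: v = q/n = 0.002279/0.24 = 0.009498 m/d → t_A = 106/0.009498 = 11160 d
Zone B: v = q/n = 0.002279/0.39 = 0.005845 m/d → t_B = 425/0.005845 = 72710 d
Total t = 11160 + 72710 = 83870 d
   = 83870 / 365 = 230 yr

230 years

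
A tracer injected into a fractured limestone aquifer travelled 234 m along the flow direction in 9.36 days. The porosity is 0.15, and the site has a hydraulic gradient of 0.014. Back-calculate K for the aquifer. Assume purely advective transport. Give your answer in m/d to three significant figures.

268 m/d

v = L / t = 234 / 9.36 = 25.00 m/d
K = v · n / i = 25.00 × 0.15 / 0.014 = 268 m/d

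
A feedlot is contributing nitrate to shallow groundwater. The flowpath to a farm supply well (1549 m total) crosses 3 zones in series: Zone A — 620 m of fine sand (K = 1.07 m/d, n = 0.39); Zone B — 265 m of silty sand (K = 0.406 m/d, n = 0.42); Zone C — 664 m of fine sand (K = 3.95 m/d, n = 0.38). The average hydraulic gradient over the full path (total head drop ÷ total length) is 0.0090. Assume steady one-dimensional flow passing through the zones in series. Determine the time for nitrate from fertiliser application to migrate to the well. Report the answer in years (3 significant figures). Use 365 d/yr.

Steady 1-D flow in series ⇒ the Darcy flux q is identical in every zone and the zone head losses add (resistances L/K in series).
Σ(L/K) = 620/1.07 + 265/0.406 + 664/3.95 = 579.4 + 652.7 + 168.1 = 1400 d
K_eq = L_total / Σ(L/K) = 1549 / 1400 = 1.106 m/d
q = K_eq · i = 1.106 × 0.0090 = 0.009956 m/d (same in every zone)
Zone A: v = q/n = 0.009956/0.39 = 0.02553 m/d → t_A = 620/0.02553 = 24290 d
Zone B: v = q/n = 0.009956/0.42 = 0.02370 m/d → t_B = 265/0.02370 = 11180 d
Zone C: v = q/n = 0.009956/0.38 = 0.02620 m/d → t_C = 664/0.02620 = 25340 d
Total t = 24290 + 11180 + 25340 = 60810 d
   = 60810 / 365 = 167 yr

167 years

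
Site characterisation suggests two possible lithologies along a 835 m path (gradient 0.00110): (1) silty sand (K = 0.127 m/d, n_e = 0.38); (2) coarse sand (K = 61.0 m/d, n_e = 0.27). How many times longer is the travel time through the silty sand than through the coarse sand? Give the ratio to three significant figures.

676

Unit 1 (silty sand): v = 0.127×0.0011/0.38 = 3.676e-4 m/d, t = 835/3.676e-4 = 2.271e6 d
Unit 2 (coarse sand): v = 61.0×0.0011/0.27 = 0.2485 m/d, t = 835/0.2485 = 3360 d
t(silty sand) / t(coarse sand) = 2.271e6/3360 = 676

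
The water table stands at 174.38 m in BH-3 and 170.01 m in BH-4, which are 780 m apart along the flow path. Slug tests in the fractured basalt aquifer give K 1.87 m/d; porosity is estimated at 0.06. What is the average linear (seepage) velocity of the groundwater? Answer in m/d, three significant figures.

0.175 m/d

Hydraulic gradient i = (174.38 − 170.01) / 780 = 4.37 / 780 = 0.005603
Darcy flux q = K·i = 1.87 × 0.005603 = 0.01048 m/d
v_s = q/n_e = 0.01048/0.06 = 0.1746 m/d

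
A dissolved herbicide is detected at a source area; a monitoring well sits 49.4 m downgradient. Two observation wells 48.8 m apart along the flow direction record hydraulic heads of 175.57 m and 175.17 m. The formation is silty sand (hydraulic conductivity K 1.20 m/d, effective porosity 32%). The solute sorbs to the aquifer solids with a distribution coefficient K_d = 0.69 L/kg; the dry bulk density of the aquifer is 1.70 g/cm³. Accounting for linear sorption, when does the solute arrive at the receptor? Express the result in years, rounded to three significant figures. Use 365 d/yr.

Hydraulic gradient i = (175.57 − 175.17) / 48.8 = 0.40 / 48.8 = 0.008197
Darcy flux q = K·i = 1.20 × 0.008197 = 0.009836 m/d
v = Ki/n = 1.20·0.008197/0.32 = 0.03074 m/d
Retardation R = 1 + ρ_b·K_d/n = 1 + 1.70×0.69/0.32 = 4.666
Contaminant velocity v_c = v/R = 0.03074/4.666 = 0.006588 m/d
t = L/v_c = 49.4/0.006588 = 7498 d
   = 7498/365 = 20.5 yr

20.5 years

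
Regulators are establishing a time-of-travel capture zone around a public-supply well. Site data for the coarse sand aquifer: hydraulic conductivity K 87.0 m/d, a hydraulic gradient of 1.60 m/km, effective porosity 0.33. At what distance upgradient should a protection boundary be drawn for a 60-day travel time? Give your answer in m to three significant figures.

Specific discharge q = 87.0 × 0.0016 = 0.1392 m/d
Average linear velocity = 0.1392 / 0.33 = 0.4218 m/d
L = v × T = 0.4218 × 60 = 25.31 m

25.3 m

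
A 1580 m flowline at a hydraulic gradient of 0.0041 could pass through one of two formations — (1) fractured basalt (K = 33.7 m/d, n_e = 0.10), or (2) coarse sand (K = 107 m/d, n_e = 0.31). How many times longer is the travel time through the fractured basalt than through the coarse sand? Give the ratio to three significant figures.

Unit 1 (fractured basalt): v = 33.7×0.0041/0.10 = 1.382 m/d, t = 1580/1.382 = 1144 d
Unit 2 (coarse sand): v = 107×0.0041/0.31 = 1.415 m/d, t = 1580/1.415 = 1116 d
t(fractured basalt) / t(coarse sand) = 1144/1116 = 1.02

1.02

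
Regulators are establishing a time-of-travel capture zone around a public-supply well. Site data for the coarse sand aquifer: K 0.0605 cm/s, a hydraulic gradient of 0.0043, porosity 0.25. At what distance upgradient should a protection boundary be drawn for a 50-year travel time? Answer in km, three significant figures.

16.4 km

K = 0.0605 cm/s × 864 = 52.27 m/d
Specific discharge q = 52.27 × 0.0043 = 0.2248 m/d
Seepage velocity v = q / n = 0.2248 / 0.25 = 0.8991 m/d
T = 50 yr × 365 = 18250 d
L = v × T = 0.8991 × 18250 = 16410 m
   = 16.4 km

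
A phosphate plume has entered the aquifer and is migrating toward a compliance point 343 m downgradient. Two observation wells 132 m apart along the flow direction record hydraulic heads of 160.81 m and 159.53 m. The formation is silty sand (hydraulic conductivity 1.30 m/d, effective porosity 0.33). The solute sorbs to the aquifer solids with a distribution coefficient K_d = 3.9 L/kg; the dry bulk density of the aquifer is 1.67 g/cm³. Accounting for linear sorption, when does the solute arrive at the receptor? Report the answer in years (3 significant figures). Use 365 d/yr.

510 years

Hydraulic gradient i = (160.81 − 159.53) / 132 = 1.28 / 132 = 0.009697
q = Ki = 1.30 × 0.009697 = 0.01261 m/d
Average linear velocity = 0.01261 / 0.33 = 0.03820 m/d
Retardation R = 1 + ρ_b·K_d/n = 1 + 1.67×3.9/0.33 = 20.74
Contaminant velocity v_c = v/R = 0.03820/20.74 = 0.001842 m/d
t = L/v_c = 343/0.001842 = 186200 d
   = 186200/365 = 510 yr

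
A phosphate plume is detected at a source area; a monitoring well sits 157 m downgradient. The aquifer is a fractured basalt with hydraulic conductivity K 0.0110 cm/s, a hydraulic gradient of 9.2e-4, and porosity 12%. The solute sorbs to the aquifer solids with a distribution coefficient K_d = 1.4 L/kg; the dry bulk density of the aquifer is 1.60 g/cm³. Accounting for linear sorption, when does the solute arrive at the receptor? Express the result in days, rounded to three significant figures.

42400 days

K = 0.0110 cm/s × 864 = 9.504 m/d
Darcy flux q = K·i = 9.504 × 9.2e-4 = 0.008744 m/d
v_s = q/n_e = 0.008744/0.12 = 0.07286 m/d
Retardation R = 1 + ρ_b·K_d/n = 1 + 1.60×1.4/0.12 = 19.67
Contaminant velocity v_c = v/R = 0.07286/19.67 = 0.003705 m/d
t = L/v_c = 157/0.003705 = 42380 d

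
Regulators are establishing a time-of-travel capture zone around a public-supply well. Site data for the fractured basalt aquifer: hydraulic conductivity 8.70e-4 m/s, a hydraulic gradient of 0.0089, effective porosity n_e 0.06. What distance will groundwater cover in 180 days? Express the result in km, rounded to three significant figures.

K = 8.70e-4 m/s × 86400 s/d = 75.17 m/d
Darcy flux q = K·i = 75.17 × 0.0089 = 0.6690 m/d
Average linear velocity = 0.6690 / 0.06 = 11.15 m/d
L = v × T = 11.15 × 180 = 2007 m
   = 2.01 km

2.01 km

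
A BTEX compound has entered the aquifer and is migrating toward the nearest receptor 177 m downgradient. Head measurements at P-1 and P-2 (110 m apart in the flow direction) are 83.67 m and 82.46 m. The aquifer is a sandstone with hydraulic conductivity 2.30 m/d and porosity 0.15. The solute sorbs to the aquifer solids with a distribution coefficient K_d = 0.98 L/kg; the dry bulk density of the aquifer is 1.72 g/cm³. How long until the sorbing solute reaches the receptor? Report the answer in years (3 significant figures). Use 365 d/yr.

35.2 years

Hydraulic gradient i = (83.67 − 82.46) / 110 = 1.21 / 110 = 0.01100
Darcy flux q = K·i = 2.30 × 0.01100 = 0.02530 m/d
Average linear velocity = 0.02530 / 0.15 = 0.1687 m/d
Retardation R = 1 + ρ_b·K_d/n = 1 + 1.72×0.98/0.15 = 12.24
Contaminant velocity v_c = v/R = 0.1687/12.24 = 0.01378 m/d
t = L/v_c = 177/0.01378 = 12840 d
   = 12840/365 = 35.2 yr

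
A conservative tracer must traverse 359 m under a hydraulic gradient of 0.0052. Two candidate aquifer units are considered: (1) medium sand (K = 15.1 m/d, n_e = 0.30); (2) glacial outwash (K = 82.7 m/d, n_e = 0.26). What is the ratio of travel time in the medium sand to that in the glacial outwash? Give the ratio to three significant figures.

Unit 1 (medium sand): v = 15.1×0.0052/0.30 = 0.2617 m/d, t = 359/0.2617 = 1372 d
Unit 2 (glacial outwash): v = 82.7×0.0052/0.26 = 1.654 m/d, t = 359/1.654 = 217.0 d
t(medium sand) / t(glacial outwash) = 1372/217.0 = 6.32

6.32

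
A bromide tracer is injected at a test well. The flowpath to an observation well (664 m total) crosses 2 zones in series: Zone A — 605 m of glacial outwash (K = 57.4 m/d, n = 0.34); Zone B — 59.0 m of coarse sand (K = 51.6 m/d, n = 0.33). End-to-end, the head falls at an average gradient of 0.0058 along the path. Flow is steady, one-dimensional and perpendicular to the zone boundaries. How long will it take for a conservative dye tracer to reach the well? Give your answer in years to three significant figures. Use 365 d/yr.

Continuity: the same q passes through each zone, so ΔH = q·Σ(L_j/K_j) — the zones act as resistances in series.
Σ(L/K) = 605/57.4 + 59.0/51.6 = 10.54 + 1.143 = 11.68 d
K_eq = L_total / Σ(L/K) = 664 / 11.68 = 56.83 m/d
q = K_eq · i = 56.83 × 0.0058 = 0.3296 m/d (same in every zone)
Zone A: v = q/n = 0.3296/0.34 = 0.9695 m/d → t_A = 605/0.9695 = 624.0 d
Zone B: v = q/n = 0.3296/0.33 = 0.9989 m/d → t_B = 59.0/0.9989 = 59.07 d
Total t = 624.0 + 59.07 = 683.1 d
   = 683.1 / 365 = 1.87 yr

1.87 years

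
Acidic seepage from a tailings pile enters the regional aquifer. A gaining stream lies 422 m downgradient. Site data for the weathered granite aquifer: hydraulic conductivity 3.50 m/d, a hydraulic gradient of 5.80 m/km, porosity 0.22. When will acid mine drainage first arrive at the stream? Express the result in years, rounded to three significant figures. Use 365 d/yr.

12.5 years

Darcy flux q = K·i = 3.50 × 0.0058 = 0.02030 m/d
v = Ki/n = 3.50·0.0058/0.22 = 0.09227 m/d
t = L / v = 422 / 0.09227 = 4573 d
   = 4573 / 365 = 12.5 yr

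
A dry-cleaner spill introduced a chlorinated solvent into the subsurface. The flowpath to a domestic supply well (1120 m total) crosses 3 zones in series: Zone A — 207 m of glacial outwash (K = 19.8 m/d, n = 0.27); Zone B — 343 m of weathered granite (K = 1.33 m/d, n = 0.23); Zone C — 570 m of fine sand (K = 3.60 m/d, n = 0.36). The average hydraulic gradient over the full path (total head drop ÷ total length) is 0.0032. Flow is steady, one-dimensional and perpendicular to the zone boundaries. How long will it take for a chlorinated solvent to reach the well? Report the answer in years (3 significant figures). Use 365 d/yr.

111 years

Continuity: the same q passes through each zone, so ΔH = q·Σ(L_j/K_j) — the zones act as resistances in series.
Σ(L/K) = 207/19.8 + 343/1.33 + 570/3.60 = 10.45 + 257.9 + 158.3 = 426.7 d
K_eq = L_total / Σ(L/K) = 1120 / 426.7 = 2.625 m/d
q = K_eq · i = 2.625 × 0.0032 = 0.008400 m/d (same in every zone)
Zone A: v = q/n = 0.008400/0.27 = 0.03111 m/d → t_A = 207/0.03111 = 6654 d
Zone B: v = q/n = 0.008400/0.23 = 0.03652 m/d → t_B = 343/0.03652 = 9392 d
Zone C: v = q/n = 0.008400/0.36 = 0.02333 m/d → t_C = 570/0.02333 = 24430 d
Total t = 6654 + 9392 + 24430 = 40480 d
   = 40480 / 365 = 111 yr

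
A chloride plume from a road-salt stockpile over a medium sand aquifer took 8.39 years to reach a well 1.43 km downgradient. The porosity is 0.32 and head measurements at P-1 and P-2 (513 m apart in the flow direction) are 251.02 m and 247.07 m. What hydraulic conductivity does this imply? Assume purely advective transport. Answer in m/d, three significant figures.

19.4 m/d

Hydraulic gradient i = (251.02 − 247.07) / 513 = 3.95 / 513 = 0.007700
t = 8.39 years = 3062 d
L = 1.43 km = 1430 m
v = L / t = 1430 / 3062 = 0.4670 m/d
K = v · n / i = 0.4670 × 0.32 / 0.007700 = 19.4 m/d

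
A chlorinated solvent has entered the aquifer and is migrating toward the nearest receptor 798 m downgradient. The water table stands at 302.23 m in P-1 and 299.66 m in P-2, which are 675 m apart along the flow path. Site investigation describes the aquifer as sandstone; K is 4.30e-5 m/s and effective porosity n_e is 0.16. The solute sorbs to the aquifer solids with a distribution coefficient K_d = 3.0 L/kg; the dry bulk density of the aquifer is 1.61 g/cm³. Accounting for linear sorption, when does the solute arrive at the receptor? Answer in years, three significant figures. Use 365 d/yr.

Hydraulic gradient i = (302.23 − 299.66) / 675 = 2.57 / 675 = 0.003807
K = 4.30e-5 m/s × 86400 s/d = 3.715 m/d
q = Ki = 3.715 × 0.003807 = 0.01415 m/d
v_s = q/n_e = 0.01415/0.16 = 0.08841 m/d
Retardation R = 1 + ρ_b·K_d/n = 1 + 1.61×3.0/0.16 = 31.19
Contaminant velocity v_c = v/R = 0.08841/31.19 = 0.002835 m/d
t = L/v_c = 798/0.002835 = 281500 d
   = 281500/365 = 771 yr

771 years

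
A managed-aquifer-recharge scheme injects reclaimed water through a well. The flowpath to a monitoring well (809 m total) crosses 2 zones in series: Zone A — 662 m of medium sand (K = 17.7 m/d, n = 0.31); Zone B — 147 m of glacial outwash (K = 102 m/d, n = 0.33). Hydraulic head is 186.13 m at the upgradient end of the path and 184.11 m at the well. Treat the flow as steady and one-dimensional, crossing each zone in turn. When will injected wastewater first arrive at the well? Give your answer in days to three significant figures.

4880 days

Total head drop ΔH = 186.13 − 184.11 = 2.02 m
Continuity: the same q passes through each zone, so ΔH = q·Σ(L_j/K_j) — the zones act as resistances in series.
Σ(L/K) = 662/17.7 + 147/102 = 37.40 + 1.441 = 38.84 d
q = ΔH / Σ(L/K) = 2.02 / 38.84 = 0.05201 m/d (same in every zone)
Zone A: v = q/n = 0.05201/0.31 = 0.1678 m/d → t_A = 662/0.1678 = 3946 d
Zone B: v = q/n = 0.05201/0.33 = 0.1576 m/d → t_B = 147/0.1576 = 932.8 d
Total t = 3946 + 932.8 = 4879 d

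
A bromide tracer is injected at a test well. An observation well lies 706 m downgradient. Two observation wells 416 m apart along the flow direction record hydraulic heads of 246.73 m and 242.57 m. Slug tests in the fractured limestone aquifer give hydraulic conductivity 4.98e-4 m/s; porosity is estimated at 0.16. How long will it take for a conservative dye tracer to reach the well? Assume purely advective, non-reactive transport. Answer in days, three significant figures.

263 days

Hydraulic gradient i = (246.73 − 242.57) / 416 = 4.16 / 416 = 0.01000
K = 4.98e-4 m/s × 86400 s/d = 43.03 m/d
Darcy flux q = K·i = 43.03 × 0.01000 = 0.4303 m/d
v_s = q/n_e = 0.4303/0.16 = 2.689 m/d
t = L / v = 706 / 2.689 = 262.5 d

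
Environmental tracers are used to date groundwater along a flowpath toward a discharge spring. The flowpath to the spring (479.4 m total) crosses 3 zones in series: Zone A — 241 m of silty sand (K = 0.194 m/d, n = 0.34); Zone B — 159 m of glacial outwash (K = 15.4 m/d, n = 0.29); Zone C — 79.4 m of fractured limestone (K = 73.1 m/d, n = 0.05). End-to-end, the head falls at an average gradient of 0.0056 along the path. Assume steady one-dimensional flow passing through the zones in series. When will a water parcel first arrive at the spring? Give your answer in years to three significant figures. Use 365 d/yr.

Continuity: the same q passes through each zone, so ΔH = q·Σ(L_j/K_j) — the zones act as resistances in series.
Σ(L/K) = 241/0.194 + 159/15.4 + 79.4/73.1 = 1242 + 10.32 + 1.086 = 1254 d
K_eq = L_total / Σ(L/K) = 479.4 / 1254 = 0.3824 m/d
q = K_eq · i = 0.3824 × 0.0056 = 0.002141 m/d (same in every zone)
Zone A: v = q/n = 0.002141/0.34 = 0.006298 m/d → t_A = 241/0.006298 = 38260 d
Zone B: v = q/n = 0.002141/0.29 = 0.007384 m/d → t_B = 159/0.007384 = 21530 d
Zone C: v = q/n = 0.002141/0.05 = 0.04283 m/d → t_C = 79.4/0.04283 = 1854 d
Total t = 38260 + 21530 + 1854 = 61650 d
   = 61650 / 365 = 169 yr

169 years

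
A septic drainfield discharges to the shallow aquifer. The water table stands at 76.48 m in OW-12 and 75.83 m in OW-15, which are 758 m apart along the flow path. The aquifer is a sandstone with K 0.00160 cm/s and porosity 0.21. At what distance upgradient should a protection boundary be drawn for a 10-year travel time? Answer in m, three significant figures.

20.6 m

Hydraulic gradient i = (76.48 − 75.83) / 758 = 0.65 / 758 = 8.575e-4
K = 0.00160 cm/s × 864 = 1.382 m/d
Darcy flux q = K·i = 1.382 × 8.575e-4 = 0.001185 m/d
v = Ki/n = 1.382·8.575e-4/0.21 = 0.005645 m/d
T = 10 yr × 365 = 3650 d
L = v × T = 0.005645 × 3650 = 20.60 m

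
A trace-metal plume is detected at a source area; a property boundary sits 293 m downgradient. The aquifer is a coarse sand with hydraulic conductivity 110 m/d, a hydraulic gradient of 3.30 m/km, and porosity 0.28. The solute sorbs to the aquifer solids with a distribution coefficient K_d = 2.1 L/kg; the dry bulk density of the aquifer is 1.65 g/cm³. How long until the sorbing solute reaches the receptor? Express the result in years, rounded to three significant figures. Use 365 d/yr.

q = Ki = 110 × 0.0033 = 0.3630 m/d
Average linear velocity = 0.3630 / 0.28 = 1.296 m/d
Retardation R = 1 + ρ_b·K_d/n = 1 + 1.65×2.1/0.28 = 13.37
Contaminant velocity v_c = v/R = 1.296/13.37 = 0.09693 m/d
t = L/v_c = 293/0.09693 = 3023 d
   = 3023/365 = 8.28 yr

8.28 years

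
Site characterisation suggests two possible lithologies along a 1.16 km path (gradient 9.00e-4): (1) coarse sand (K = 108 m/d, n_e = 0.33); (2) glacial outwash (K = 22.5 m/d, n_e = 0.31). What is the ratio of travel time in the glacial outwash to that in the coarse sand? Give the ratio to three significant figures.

4.51

Unit 1 (coarse sand): v = 108×9.0e-4/0.33 = 0.2945 m/d, t = 1160/0.2945 = 3938 d
Unit 2 (glacial outwash): v = 22.5×9.0e-4/0.31 = 0.06532 m/d, t = 1160/0.06532 = 17760 d
t(glacial outwash) / t(coarse sand) = 17760/3938 = 4.51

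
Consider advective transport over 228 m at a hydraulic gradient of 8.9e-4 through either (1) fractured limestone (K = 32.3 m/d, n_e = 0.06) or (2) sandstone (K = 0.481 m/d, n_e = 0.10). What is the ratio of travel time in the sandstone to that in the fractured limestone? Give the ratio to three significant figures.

Unit 1 (fractured limestone): v = 32.3×8.9e-4/0.06 = 0.4791 m/d, t = 228/0.4791 = 475.9 d
Unit 2 (sandstone): v = 0.481×8.9e-4/0.10 = 0.004281 m/d, t = 228/0.004281 = 53260 d
t(sandstone) / t(fractured limestone) = 53260/475.9 = 112

112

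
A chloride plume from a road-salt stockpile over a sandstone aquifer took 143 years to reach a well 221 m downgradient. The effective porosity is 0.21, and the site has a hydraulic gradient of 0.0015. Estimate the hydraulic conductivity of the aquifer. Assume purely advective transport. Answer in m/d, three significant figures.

0.593 m/d

t = 143 years = 52200 d
v = L / t = 221 / 52200 = 0.004234 m/d
K = v · n / i = 0.004234 × 0.21 / 0.0015 = 0.593 m/d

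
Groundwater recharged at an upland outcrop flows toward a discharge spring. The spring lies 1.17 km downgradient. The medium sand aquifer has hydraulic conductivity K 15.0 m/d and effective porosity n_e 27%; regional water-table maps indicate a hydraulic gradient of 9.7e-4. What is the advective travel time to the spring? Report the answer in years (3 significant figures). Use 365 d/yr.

59.5 years

Darcy flux q = K·i = 15.0 × 9.7e-4 = 0.01455 m/d
Seepage velocity v = q / n = 0.01455 / 0.27 = 0.05389 m/d
L = 1.17 km = 1170 m
t = L / v = 1170 / 0.05389 = 21710 d
   = 21710 / 365 = 59.5 yr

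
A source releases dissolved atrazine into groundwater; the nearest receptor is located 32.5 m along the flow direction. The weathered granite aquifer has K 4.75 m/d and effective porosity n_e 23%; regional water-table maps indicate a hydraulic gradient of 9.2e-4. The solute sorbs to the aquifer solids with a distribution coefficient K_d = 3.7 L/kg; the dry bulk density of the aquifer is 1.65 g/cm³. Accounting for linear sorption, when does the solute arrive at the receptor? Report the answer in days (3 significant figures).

47100 days

q = Ki = 4.75 × 9.2e-4 = 0.004370 m/d
v = Ki/n = 4.75·9.2e-4/0.23 = 0.01900 m/d
Retardation R = 1 + ρ_b·K_d/n = 1 + 1.65×3.7/0.23 = 27.54
Contaminant velocity v_c = v/R = 0.01900/27.54 = 6.898e-4 m/d
t = L/v_c = 32.5/6.898e-4 = 47110 d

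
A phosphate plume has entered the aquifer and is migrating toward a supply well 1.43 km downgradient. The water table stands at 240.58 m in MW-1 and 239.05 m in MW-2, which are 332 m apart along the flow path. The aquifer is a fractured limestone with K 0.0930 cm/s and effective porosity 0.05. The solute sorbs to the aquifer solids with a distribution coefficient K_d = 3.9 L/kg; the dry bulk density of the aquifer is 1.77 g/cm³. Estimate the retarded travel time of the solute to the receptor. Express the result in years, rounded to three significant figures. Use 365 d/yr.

73.6 years

Hydraulic gradient i = (240.58 − 239.05) / 332 = 1.53 / 332 = 0.004608
K = 0.0930 cm/s × 864 = 80.35 m/d
Darcy flux q = K·i = 80.35 × 0.004608 = 0.3703 m/d
v = Ki/n = 80.35·0.004608/0.05 = 7.406 m/d
Retardation R = 1 + ρ_b·K_d/n = 1 + 1.77×3.9/0.05 = 139.1
Contaminant velocity v_c = v/R = 7.406/139.1 = 0.05326 m/d
L = 1.43 km = 1430 m
t = L/v_c = 1430/0.05326 = 26850 d
   = 26850/365 = 73.6 yr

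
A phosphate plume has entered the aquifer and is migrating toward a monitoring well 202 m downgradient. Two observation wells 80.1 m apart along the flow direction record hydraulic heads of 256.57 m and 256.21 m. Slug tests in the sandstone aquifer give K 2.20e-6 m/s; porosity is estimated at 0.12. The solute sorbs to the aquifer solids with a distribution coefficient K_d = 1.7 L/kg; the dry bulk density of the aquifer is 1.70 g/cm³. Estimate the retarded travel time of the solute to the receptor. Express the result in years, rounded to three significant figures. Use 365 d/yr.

Hydraulic gradient i = (256.57 − 256.21) / 80.1 = 0.36 / 80.1 = 0.004494
K = 2.20e-6 m/s × 86400 s/d = 0.1901 m/d
q = Ki = 0.1901 × 0.004494 = 8.543e-4 m/d
v = Ki/n = 0.1901·0.004494/0.12 = 0.007119 m/d
Retardation R = 1 + ρ_b·K_d/n = 1 + 1.70×1.7/0.12 = 25.08
Contaminant velocity v_c = v/R = 0.007119/25.08 = 2.838e-4 m/d
t = L/v_c = 202/2.838e-4 = 711700 d
   = 711700/365 = 1950 yr

1950 years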